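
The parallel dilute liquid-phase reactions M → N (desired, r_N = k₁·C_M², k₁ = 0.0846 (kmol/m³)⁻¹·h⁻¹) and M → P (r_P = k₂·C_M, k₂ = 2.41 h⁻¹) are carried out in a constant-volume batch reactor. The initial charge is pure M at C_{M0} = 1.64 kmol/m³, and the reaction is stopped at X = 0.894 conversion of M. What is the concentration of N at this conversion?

0.0449 kmol/m³

C_M = C_{M0}(1−X) = 0.1738 kmol/m³.
Along a PFR/batch, dC_P/dC_M = −r_P/(r_N+r_P) = −k₂/(k₂+k₁·C_M).
Integrating from C_{M0} to C_M: C_P = (2.41/0.0846)·ln[(2.41+0.0846·1.64)/(2.41+0.0846·0.174)] = 28.49·ln(2.549/2.425) = 1.421 kmol/m³.
Then C_N = (C_{M0}−C_M) − C_P = 1.466 − 1.421 = 0.04494 kmol/m³.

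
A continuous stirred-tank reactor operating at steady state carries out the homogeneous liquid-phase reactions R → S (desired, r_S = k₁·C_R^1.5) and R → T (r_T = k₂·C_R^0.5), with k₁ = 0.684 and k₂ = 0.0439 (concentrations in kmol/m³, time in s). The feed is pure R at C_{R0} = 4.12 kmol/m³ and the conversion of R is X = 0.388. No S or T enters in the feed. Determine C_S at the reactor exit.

Exit C_R = C_{R0}(1−X) = 4.12×0.612 = 2.521 kmol/m³.
A CSTR operates uniformly at the exit composition, giving r_S = 2.739 and r_T = 0.06971 (each k·C_R^n at C_R = 2.521).
Fraction of consumed R going to S: r_S/(r_S+r_T) = 0.9752.
C_S = 0.9752·C_{R0}·X = 0.9752×4.12×0.388 = 1.56 kmol/m³.

1.56 kmol/m³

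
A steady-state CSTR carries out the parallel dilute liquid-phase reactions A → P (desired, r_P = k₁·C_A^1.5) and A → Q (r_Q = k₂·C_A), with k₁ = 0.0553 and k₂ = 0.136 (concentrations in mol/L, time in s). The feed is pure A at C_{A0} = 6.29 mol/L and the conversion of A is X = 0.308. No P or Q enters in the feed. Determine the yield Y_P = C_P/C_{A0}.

0.141

Exit C_A = C_{A0}(1−X) = 6.29×0.692 = 4.353 mol/L.
Rates in a CSTR are evaluated at the outlet concentration: r_P = 0.0553×4.353^1.5 = 0.5022, r_Q = 0.136×4.353 = 0.5920.
Fraction of consumed A going to P: r_P/(r_P+r_Q) = 0.4590.
C_P = 0.4590·C_{A0}·X = 0.4590×6.29×0.308 = 0.889 mol/L; Y_P = C_P/C_{A0} = 0.141.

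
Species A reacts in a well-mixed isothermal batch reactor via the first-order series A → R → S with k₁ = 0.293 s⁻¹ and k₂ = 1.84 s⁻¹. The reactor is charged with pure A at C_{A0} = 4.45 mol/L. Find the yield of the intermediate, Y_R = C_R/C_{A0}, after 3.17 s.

0.0743

The intermediate concentration in a first-order A→B→C sequence is C_R = k₁C_{A0}(e^(−k₁t) − e^(−k₂t))/(k₂−k₁).
e^(−k₁t) = e^(−0.293×3.17) = e^(−0.9288) = 0.3950; e^(−k₂t) = e^(−5.833) = 0.002930.
C_R = 0.293×4.45/(1.84−0.293) × (0.3950−0.002930) = 0.8428×0.3921 = 0.3305 mol/L.
Y_R = C_R/C_{A0} = 0.3305/4.45 = 0.0743.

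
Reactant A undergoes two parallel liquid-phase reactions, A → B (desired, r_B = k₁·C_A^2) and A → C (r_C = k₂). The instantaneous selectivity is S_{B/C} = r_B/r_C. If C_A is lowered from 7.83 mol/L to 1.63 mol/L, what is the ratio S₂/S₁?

S_{B/C} = (k₁/k₂)·C_A^2, so S₂/S₁ = (C_{A,2}/C_{A,1})^2.
= (1.63/7.83)^2 = (0.2082)^2 = 0.0433.

0.0433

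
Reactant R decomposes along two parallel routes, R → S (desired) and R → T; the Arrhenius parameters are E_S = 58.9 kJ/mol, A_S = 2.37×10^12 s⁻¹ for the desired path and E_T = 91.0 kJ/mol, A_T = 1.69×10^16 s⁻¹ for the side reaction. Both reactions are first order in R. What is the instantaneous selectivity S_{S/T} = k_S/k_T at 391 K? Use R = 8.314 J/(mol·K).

2.72

With equal orders, S_{S/T} = k_S/k_T = (A_S/A_T)·exp[(E_T−E_S)/(RT)].
(E_T−E_S)/(RT) = (91.0−58.9)×10³/(8.314×391) = 32100/3251 = 9.875.
k_S/k_T = (2.37×10^12/1.69×10^16)·exp(9.875) = 1.402×10^-4 × 19430 = 2.72.
Since E_S < E_T, lowering the temperature improves selectivity toward S.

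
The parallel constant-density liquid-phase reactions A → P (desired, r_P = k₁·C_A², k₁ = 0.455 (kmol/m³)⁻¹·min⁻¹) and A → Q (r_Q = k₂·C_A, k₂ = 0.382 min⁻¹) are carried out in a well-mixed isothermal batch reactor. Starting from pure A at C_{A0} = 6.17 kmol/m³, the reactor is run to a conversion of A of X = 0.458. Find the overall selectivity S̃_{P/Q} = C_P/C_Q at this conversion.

C_A = C_{A0}(1−X) = 3.344 kmol/m³.
Along a PFR/batch, dC_Q/dC_A = −r_Q/(r_P+r_Q) = −k₂/(k₂+k₁·C_A).
Integrating from C_{A0} to C_A: C_Q = (0.382/0.455)·ln[(0.382+0.455·6.17)/(0.382+0.455·3.34)] = 0.8396·ln(3.189/1.904) = 0.4333 kmol/m³.
Then C_P = (C_{A0}−C_A) − C_Q = 2.826 − 0.4333 = 2.393 kmol/m³.
S̃_{P/Q} = C_P/C_Q = 2.393/0.4333 = 5.52.

5.52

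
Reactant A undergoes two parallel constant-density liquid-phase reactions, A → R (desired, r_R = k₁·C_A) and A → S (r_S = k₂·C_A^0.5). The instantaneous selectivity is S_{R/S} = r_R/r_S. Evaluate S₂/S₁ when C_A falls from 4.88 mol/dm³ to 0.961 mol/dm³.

0.444

S_{R/S} = (k₁/k₂)·C_A^0.5, so S₂/S₁ = (C_{A,2}/C_{A,1})^0.5.
= (0.961/4.88)^0.5 = (0.1969)^0.5 = 0.444.
Selectivity toward R falls as C_A falls — high-concentration operation is favoured.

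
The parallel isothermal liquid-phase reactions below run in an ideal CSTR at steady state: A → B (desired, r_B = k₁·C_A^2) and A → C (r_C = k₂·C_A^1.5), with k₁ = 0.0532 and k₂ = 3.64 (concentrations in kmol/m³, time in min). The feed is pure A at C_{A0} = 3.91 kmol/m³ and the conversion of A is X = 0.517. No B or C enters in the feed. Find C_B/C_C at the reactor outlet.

0.0201

Exit C_A = C_{A0}(1−X) = 3.91×0.483 = 1.889 kmol/m³.
In a CSTR the entire volume is at exit conditions, so r_B = 0.0532×1.889^2 = 0.1897 and r_C = 3.64×1.889^1.5 = 9.447.
Overall selectivity = C_B/C_C = r_Bτ/(r_Cτ) = r_B/r_C = 0.0201.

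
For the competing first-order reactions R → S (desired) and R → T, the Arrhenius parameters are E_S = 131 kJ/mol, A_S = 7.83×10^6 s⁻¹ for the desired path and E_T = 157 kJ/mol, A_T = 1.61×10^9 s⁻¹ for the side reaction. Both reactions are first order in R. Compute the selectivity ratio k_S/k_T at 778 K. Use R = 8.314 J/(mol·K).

Since both paths have the same order in R, the concentration cancels and S_{S/T} = k_S/k_T = (A_S/A_T)·exp[(E_T−E_S)/(RT)].
(E_T−E_S)/(RT) = (157−131)×10³/(8.314×778) = 26000/6468 = 4.020.
k_S/k_T = (7.83×10^6/1.61×10^9)·exp(4.020) = 0.004863 × 55.68 = 0.271.
Since E_S < E_T, lowering the temperature improves selectivity toward S.

0.271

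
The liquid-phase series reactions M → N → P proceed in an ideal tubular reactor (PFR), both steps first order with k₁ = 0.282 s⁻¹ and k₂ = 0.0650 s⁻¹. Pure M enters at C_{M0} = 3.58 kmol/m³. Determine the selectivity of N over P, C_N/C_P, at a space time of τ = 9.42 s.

Solving the coupled first-order balances gives C_N(τ) = [k₁/(k₂−k₁)]·C_{M0}·(e^(−k₁τ) − e^(−k₂τ)).
e^(−k₁τ) = e^(−0.282×9.42) = e^(−2.656) = 0.07020; e^(−k₂τ) = e^(−0.6123) = 0.5421.
C_N = 0.282×3.58/(0.0650−0.282) × (0.07020−0.5421) = (-4.652)×(-0.4719) = 2.195 kmol/m³.
C_M = C_{M0}e^(−k₁τ) = 0.2513 kmol/m³, so C_P = C_{M0}−C_M−C_N = 1.133 kmol/m³; C_N/C_P = 1.94.

1.94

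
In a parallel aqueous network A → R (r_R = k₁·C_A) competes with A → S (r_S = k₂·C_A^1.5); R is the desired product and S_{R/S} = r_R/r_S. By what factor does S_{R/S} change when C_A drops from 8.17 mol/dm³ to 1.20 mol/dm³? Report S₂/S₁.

2.61

S_{R/S} = (k₁/k₂)·C_A^-0.5, so S₂/S₁ = (C_{A,2}/C_{A,1})^-0.5.
= (1.20/8.17)^(-0.5) = (0.1469)^(-0.5) = 2.61.
Selectivity toward R rises as C_A falls — low-concentration operation is favoured.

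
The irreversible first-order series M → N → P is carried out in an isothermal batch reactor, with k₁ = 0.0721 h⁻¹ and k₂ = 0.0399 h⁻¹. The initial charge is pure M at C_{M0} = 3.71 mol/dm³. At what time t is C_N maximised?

18.4 h

For first-order series the maximum of C_N occurs at t_opt = ln(k₂/k₁)/(k₂−k₁).
= ln(0.0399/0.0721)/(0.0399−0.0721) = ln(0.5534)/-0.03220 = -0.5917/-0.03220 = 18.4 h.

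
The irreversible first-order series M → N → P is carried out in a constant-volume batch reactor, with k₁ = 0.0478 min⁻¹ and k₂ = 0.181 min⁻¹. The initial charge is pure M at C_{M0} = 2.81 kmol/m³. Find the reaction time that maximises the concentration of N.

10.00 min

The intermediate peaks when r₁ = r₂, i.e. k₁e^(−k₁t) = k₂e^(−k₂t), giving t_opt = ln(k₂/k₁)/(k₂−k₁).
= ln(0.181/0.0478)/(0.181−0.0478) = ln(3.787)/0.1332 = 1.331/0.1332 = 10.00 min.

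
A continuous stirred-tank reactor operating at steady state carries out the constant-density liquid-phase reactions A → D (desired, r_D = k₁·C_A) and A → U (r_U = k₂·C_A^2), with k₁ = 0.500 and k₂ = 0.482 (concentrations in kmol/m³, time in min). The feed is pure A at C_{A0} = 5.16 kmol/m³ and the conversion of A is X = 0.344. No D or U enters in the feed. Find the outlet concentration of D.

Exit C_A = C_{A0}(1−X) = 5.16×0.656 = 3.385 kmol/m³.
A CSTR operates uniformly at the exit composition, giving r_D = 1.692 and r_U = 5.523 (each k·C_A^n at C_A = 3.385).
Fraction of consumed A going to D: r_D/(r_D+r_U) = 0.2346.
C_D = 0.2346·C_{A0}·X = 0.2346×5.16×0.344 = 0.416 kmol/m³.

0.416 kmol/m³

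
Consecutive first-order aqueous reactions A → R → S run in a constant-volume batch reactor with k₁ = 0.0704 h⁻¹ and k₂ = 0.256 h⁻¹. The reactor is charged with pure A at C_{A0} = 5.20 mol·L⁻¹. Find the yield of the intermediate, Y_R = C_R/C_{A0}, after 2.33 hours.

The intermediate concentration in a first-order A→B→C sequence is C_R = k₁C_{A0}(e^(−k₁t) − e^(−k₂t))/(k₂−k₁).
e^(−k₁t) = e^(−0.0704×2.33) = e^(−0.1640) = 0.8487; e^(−k₂t) = e^(−0.5965) = 0.5507.
C_R = 0.0704×5.20/(0.256−0.0704) × (0.8487−0.5507) = 1.972×0.2980 = 0.5877 mol·L⁻¹.
Y_R = C_R/C_{A0} = 0.5877/5.20 = 0.113.

0.113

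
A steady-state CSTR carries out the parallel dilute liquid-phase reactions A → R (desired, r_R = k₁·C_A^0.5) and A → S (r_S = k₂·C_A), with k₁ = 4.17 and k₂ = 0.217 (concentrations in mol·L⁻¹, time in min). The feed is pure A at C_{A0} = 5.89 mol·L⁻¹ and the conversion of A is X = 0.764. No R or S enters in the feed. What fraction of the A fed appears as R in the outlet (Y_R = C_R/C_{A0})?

0.720

Exit C_A = C_{A0}(1−X) = 5.89×0.236 = 1.390 mol·L⁻¹.
A CSTR operates uniformly at the exit composition, giving r_R = 4.916 and r_S = 0.3016 (each k·C_A^n at C_A = 1.390).
Fraction of consumed A going to R: r_R/(r_R+r_S) = 0.9422.
C_R = 0.9422·C_{A0}·X = 0.9422×5.89×0.764 = 4.24 mol·L⁻¹; Y_R = C_R/C_{A0} = 0.720.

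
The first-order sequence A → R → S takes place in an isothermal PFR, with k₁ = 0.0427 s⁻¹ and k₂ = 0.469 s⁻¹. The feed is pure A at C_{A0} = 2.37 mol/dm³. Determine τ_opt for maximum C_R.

5.62 s

Setting dC_R/dτ = 0 gives τ_opt = ln(k₂/k₁)/(k₂−k₁).
= ln(0.469/0.0427)/(0.469−0.0427) = ln(10.98)/0.4263 = 2.396/0.4263 = 5.62 s.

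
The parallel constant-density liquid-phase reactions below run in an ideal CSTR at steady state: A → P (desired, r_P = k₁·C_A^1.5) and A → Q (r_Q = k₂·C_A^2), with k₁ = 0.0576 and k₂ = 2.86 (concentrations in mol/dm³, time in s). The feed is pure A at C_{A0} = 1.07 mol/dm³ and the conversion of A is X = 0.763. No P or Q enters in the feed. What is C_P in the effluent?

Exit C_A = C_{A0}(1−X) = 1.07×0.237 = 0.2536 mol/dm³.
In a CSTR the entire volume is at exit conditions, so r_P = 0.0576×0.2536^1.5 = 0.007356 and r_Q = 2.86×0.2536^2 = 0.1839.
Fraction of consumed A going to P: r_P/(r_P+r_Q) = 0.03846.
C_P = 0.03846·C_{A0}·X = 0.03846×1.07×0.763 = 0.0314 mol/dm³.

0.0314 mol/dm³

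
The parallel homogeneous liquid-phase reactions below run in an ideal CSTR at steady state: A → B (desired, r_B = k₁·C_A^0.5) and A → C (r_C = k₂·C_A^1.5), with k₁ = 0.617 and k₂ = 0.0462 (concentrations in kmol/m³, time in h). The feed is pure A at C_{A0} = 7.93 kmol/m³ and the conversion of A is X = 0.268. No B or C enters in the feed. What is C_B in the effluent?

Exit C_A = C_{A0}(1−X) = 7.93×0.732 = 5.805 kmol/m³.
Rates in a CSTR are evaluated at the outlet concentration: r_B = 0.617×5.805^0.5 = 1.487, r_C = 0.0462×5.805^1.5 = 0.6461.
Fraction of consumed A going to B: r_B/(r_B+r_C) = 0.6970.
C_B = 0.6970·C_{A0}·X = 0.6970×7.93×0.268 = 1.48 kmol/m³.

1.48 kmol/m³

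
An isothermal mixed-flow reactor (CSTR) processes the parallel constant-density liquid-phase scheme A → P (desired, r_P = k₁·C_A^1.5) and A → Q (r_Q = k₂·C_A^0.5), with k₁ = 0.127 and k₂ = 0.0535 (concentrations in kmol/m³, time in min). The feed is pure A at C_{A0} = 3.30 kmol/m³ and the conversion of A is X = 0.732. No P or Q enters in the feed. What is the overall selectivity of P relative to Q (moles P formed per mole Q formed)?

Exit C_A = C_{A0}(1−X) = 3.30×0.268 = 0.8844 kmol/m³.
Rates in a CSTR are evaluated at the outlet concentration: r_P = 0.127×0.8844^1.5 = 0.1056, r_Q = 0.0535×0.8844^0.5 = 0.05031.
Overall selectivity = C_P/C_Q = r_Pτ/(r_Qτ) = r_P/r_Q = 2.10.

2.10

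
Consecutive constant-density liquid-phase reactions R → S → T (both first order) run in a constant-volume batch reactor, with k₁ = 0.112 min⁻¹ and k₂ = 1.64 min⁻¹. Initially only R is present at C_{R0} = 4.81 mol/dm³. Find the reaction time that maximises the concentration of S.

1.76 min

The intermediate peaks when r₁ = r₂, i.e. k₁e^(−k₁t) = k₂e^(−k₂t), giving t_opt = ln(k₂/k₁)/(k₂−k₁).
= ln(1.64/0.112)/(1.64−0.112) = ln(14.64)/1.528 = 2.684/1.528 = 1.76 min.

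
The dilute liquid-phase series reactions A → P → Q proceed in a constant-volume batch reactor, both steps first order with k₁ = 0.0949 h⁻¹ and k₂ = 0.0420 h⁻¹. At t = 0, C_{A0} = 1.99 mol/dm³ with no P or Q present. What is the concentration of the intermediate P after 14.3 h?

1.04 mol/dm³

The intermediate concentration in a first-order A→B→C sequence is C_P = k₁C_{A0}(e^(−k₁t) − e^(−k₂t))/(k₂−k₁).
e^(−k₁t) = e^(−0.0949×14.3) = e^(−1.357) = 0.2574; e^(−k₂t) = e^(−0.6006) = 0.5485.
C_P = 0.0949×1.99/(0.0420−0.0949) × (0.2574−0.5485) = (-3.570)×(-0.2911) = 1.039 mol/dm³.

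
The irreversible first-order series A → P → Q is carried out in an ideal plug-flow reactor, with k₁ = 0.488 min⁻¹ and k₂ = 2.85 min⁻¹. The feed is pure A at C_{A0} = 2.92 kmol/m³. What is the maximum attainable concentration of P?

0.347 kmol/m³

For a first-order series the maximum intermediate yield is C_{P,max}/C_{A0} = (k₁/k₂)^[k₂/(k₂−k₁)].
= (0.488/2.85)^(2.85/(2.85−0.488)) = (0.1712)^(1.207) = 0.1189.
C_{P,max} = 0.1189×2.92 = 0.347 kmol/m³.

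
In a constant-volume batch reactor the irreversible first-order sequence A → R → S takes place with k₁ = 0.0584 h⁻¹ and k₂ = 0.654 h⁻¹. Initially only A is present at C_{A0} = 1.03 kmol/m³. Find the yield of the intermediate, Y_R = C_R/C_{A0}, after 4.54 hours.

0.0702

The intermediate concentration in a first-order A→B→C sequence is C_R = k₁C_{A0}(e^(−k₁t) − e^(−k₂t))/(k₂−k₁).
e^(−k₁t) = e^(−0.0584×4.54) = e^(−0.2651) = 0.7671; e^(−k₂t) = e^(−2.969) = 0.05135.
C_R = 0.0584×1.03/(0.654−0.0584) × (0.7671−0.05135) = 0.1010×0.7158 = 0.07229 kmol/m³.
Y_R = C_R/C_{A0} = 0.07229/1.03 = 0.0702.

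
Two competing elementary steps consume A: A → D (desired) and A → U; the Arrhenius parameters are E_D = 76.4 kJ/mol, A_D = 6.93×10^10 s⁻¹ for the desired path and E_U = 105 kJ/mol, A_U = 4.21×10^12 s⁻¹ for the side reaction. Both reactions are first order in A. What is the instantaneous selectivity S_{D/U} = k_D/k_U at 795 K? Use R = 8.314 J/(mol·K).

Since both paths have the same order in A, the concentration cancels and S_{D/U} = k_D/k_U = (A_D/A_U)·exp[(E_U−E_D)/(RT)].
(E_U−E_D)/(RT) = (105−76.4)×10³/(8.314×795) = 28600/6610 = 4.327.
k_D/k_U = (6.93×10^10/4.21×10^12)·exp(4.327) = 0.01646 × 75.72 = 1.25.

1.25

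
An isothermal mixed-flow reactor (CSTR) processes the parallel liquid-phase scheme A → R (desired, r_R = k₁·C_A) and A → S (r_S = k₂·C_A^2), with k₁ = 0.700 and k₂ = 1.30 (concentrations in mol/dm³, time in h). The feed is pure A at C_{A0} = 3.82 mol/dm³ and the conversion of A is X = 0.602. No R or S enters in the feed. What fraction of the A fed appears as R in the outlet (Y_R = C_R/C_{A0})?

Exit C_A = C_{A0}(1−X) = 3.82×0.398 = 1.520 mol/dm³.
In a CSTR the entire volume is at exit conditions, so r_R = 0.700×1.520 = 1.064 and r_S = 1.30×1.520^2 = 3.005.
Fraction of consumed A going to R: r_R/(r_R+r_S) = 0.2615.
C_R = 0.2615·C_{A0}·X = 0.2615×3.82×0.602 = 0.601 mol/dm³; Y_R = C_R/C_{A0} = 0.157.

0.157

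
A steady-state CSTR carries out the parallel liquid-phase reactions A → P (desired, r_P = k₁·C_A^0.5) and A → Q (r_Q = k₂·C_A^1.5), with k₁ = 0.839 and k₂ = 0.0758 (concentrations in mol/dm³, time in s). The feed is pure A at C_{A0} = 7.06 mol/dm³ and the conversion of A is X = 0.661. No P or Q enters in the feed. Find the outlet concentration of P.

Exit C_A = C_{A0}(1−X) = 7.06×0.339 = 2.393 mol/dm³.
In a CSTR the entire volume is at exit conditions, so r_P = 0.839×2.393^0.5 = 1.298 and r_Q = 0.0758×2.393^1.5 = 0.2807.
Fraction of consumed A going to P: r_P/(r_P+r_Q) = 0.8222.
C_P = 0.8222·C_{A0}·X = 0.8222×7.06×0.661 = 3.84 mol/dm³.

3.84 mol/dm³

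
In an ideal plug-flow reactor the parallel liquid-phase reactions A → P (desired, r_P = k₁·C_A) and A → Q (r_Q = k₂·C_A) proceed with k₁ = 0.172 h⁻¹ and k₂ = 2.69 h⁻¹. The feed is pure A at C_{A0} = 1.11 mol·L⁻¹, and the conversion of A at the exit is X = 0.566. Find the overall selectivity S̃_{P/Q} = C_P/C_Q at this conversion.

0.0639

C_A = C_{A0}(1−X) = 0.4817 mol·L⁻¹.
Both paths are first order in A, so the instantaneous fraction to P is constant: dC_P/d(−C_A) = k₁/(k₁+k₂) = 0.06010.
C_P = 0.06010·(C_{A0}−C_A) = 0.06010×0.6283 = 0.0378 mol·L⁻¹.
C_Q = (C_{A0}−C_A)−C_P = 0.5905 mol·L⁻¹; S̃_{P/Q} = 0.03776/0.5905 = 0.0639.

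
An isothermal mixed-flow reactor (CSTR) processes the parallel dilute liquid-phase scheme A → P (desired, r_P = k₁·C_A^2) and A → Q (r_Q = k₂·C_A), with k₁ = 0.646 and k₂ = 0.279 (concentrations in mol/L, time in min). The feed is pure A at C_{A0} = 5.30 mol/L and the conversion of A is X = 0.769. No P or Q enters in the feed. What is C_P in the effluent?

3.01 mol/L

Exit C_A = C_{A0}(1−X) = 5.30×0.231 = 1.224 mol/L.
Rates in a CSTR are evaluated at the outlet concentration: r_P = 0.646×1.224^2 = 0.9683, r_Q = 0.279×1.224 = 0.3416.
Fraction of consumed A going to P: r_P/(r_P+r_Q) = 0.7392.
C_P = 0.7392·C_{A0}·X = 0.7392×5.30×0.769 = 3.01 mol/L.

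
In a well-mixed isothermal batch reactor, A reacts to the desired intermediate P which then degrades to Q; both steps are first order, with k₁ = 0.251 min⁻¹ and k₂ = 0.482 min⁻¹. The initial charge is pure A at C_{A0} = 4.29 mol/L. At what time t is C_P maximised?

For first-order series the maximum of C_P occurs at t_opt = ln(k₂/k₁)/(k₂−k₁).
= ln(0.482/0.251)/(0.482−0.251) = ln(1.920)/0.2310 = 0.6525/0.2310 = 2.82 min.

2.82 min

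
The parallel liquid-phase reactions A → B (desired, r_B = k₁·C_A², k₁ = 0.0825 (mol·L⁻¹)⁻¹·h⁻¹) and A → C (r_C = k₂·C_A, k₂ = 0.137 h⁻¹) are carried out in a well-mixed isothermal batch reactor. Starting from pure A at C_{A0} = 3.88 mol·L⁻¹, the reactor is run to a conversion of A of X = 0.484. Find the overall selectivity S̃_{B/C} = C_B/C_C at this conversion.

C_A = C_{A0}(1−X) = 2.002 mol·L⁻¹.
Along a PFR/batch, dC_C/dC_A = −r_C/(r_B+r_C) = −k₂/(k₂+k₁·C_A).
Integrating from C_{A0} to C_A: C_C = (0.137/0.0825)·ln[(0.137+0.0825·3.88)/(0.137+0.0825·2.00)] = 1.661·ln(0.4571/0.3022) = 0.6873 mol·L⁻¹.
Then C_B = (C_{A0}−C_A) − C_C = 1.878 − 0.6873 = 1.191 mol·L⁻¹.
S̃_{B/C} = C_B/C_C = 1.191/0.6873 = 1.73.

1.73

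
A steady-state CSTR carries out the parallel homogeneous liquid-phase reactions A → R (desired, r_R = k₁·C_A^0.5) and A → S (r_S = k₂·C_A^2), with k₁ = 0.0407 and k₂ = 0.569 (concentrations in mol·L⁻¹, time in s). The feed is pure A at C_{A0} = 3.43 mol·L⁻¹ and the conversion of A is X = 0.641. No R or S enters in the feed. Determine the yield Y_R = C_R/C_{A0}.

Exit C_A = C_{A0}(1−X) = 3.43×0.359 = 1.231 mol·L⁻¹.
Rates in a CSTR are evaluated at the outlet concentration: r_R = 0.0407×1.231^0.5 = 0.04516, r_S = 0.569×1.231^2 = 0.8628.
Fraction of consumed A going to R: r_R/(r_R+r_S) = 0.04974.
C_R = 0.04974·C_{A0}·X = 0.04974×3.43×0.641 = 0.109 mol·L⁻¹; Y_R = C_R/C_{A0} = 0.0319.

0.0319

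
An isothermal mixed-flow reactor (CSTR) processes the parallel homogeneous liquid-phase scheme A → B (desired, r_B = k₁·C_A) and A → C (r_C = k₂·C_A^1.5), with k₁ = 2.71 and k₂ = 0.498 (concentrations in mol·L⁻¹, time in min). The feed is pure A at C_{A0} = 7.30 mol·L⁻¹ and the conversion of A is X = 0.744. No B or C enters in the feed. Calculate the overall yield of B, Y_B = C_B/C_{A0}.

Exit C_A = C_{A0}(1−X) = 7.30×0.256 = 1.869 mol·L⁻¹.
Rates in a CSTR are evaluated at the outlet concentration: r_B = 2.71×1.869 = 5.064, r_C = 0.498×1.869^1.5 = 1.272.
Fraction of consumed A going to B: r_B/(r_B+r_C) = 0.7992.
C_B = 0.7992·C_{A0}·X = 0.7992×7.30×0.744 = 4.34 mol·L⁻¹; Y_B = C_B/C_{A0} = 0.595.

0.595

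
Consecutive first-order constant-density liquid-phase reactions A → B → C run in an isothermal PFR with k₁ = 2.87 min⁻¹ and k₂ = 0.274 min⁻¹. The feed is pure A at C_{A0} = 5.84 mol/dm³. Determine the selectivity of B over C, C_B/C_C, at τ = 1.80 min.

The intermediate concentration in a first-order A→B→C sequence is C_B = k₁C_{A0}(e^(−k₁τ) − e^(−k₂τ))/(k₂−k₁).
e^(−k₁τ) = e^(−2.87×1.80) = e^(−5.166) = 0.005707; e^(−k₂τ) = e^(−0.4932) = 0.6107.
C_B = 2.87×5.84/(0.274−2.87) × (0.005707−0.6107) = (-6.456)×(-0.6050) = 3.906 mol/dm³.
C_A = C_{A0}e^(−k₁τ) = 0.03333 mol/dm³, so C_C = C_{A0}−C_A−C_B = 1.901 mol/dm³; C_B/C_C = 2.05.

2.05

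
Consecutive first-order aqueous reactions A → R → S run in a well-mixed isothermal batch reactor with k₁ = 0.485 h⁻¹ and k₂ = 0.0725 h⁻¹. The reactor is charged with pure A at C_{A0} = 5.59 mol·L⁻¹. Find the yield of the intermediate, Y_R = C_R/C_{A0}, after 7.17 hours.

Solving the coupled first-order balances gives C_R(t) = [k₁/(k₂−k₁)]·C_{A0}·(e^(−k₁t) − e^(−k₂t)).
e^(−k₁t) = e^(−0.485×7.17) = e^(−3.477) = 0.03089; e^(−k₂t) = e^(−0.5198) = 0.5946.
C_R = 0.485×5.59/(0.0725−0.485) × (0.03089−0.5946) = (-6.572)×(-0.5637) = 3.705 mol·L⁻¹.
Y_R = C_R/C_{A0} = 3.705/5.59 = 0.663.

0.663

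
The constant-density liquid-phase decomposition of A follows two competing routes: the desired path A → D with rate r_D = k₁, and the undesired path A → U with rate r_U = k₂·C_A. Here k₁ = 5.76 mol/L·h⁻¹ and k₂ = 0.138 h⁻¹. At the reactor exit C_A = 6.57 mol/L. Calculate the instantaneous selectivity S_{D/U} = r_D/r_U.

S_{D/U} = r_D/r_U = (k₁)/(k₂·C_A) = (k₁/k₂)·C_A⁻¹.
= (5.76) / (0.138×6.570) = 5.760/0.9067 = 6.35.
The undesired path is higher order in A, so low C_A (CSTR or dilute feed) favours D.

6.35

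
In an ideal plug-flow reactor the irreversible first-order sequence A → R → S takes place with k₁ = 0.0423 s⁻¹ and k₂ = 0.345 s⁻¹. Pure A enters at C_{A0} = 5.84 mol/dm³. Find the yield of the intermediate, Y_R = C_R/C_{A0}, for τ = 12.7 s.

For first-order series with pure A initially, C_R(τ) = k₁C_{A0}/(k₂−k₁)·(e^(−k₁τ) − e^(−k₂τ)).
e^(−k₁τ) = e^(−0.0423×12.7) = e^(−0.5372) = 0.5844; e^(−k₂τ) = e^(−4.381) = 0.01251.
C_R = 0.0423×5.84/(0.345−0.0423) × (0.5844−0.01251) = 0.8161×0.5719 = 0.4667 mol/dm³.
Y_R = C_R/C_{A0} = 0.4667/5.84 = 0.0799.

0.0799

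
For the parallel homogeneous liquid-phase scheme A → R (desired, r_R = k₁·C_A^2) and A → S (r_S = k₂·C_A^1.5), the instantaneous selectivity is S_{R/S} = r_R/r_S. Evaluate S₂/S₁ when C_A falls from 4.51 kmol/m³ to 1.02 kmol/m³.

0.476

S_{R/S} = (k₁/k₂)·C_A^0.5, so S₂/S₁ = (C_{A,2}/C_{A,1})^0.5.
= (1.02/4.51)^0.5 = (0.2262)^0.5 = 0.476.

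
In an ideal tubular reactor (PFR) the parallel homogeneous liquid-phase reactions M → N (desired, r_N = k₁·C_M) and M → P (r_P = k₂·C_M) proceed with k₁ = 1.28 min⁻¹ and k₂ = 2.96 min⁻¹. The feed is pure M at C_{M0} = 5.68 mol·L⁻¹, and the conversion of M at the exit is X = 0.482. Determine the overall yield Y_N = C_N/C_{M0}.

C_M = C_{M0}(1−X) = 2.942 mol·L⁻¹.
Both paths are first order in M, so the instantaneous fraction to N is constant: dC_N/d(−C_M) = k₁/(k₁+k₂) = 0.3019.
C_N = 0.3019·(C_{M0}−C_M) = 0.3019×2.738 = 0.826 mol·L⁻¹.
Y_N = C_N/C_{M0} = 0.8265/5.68 = 0.146.

0.146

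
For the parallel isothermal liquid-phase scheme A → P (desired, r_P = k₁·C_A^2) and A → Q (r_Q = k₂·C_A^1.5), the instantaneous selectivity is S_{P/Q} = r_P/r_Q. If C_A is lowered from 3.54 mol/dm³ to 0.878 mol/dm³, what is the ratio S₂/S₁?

0.498

S_{P/Q} = (k₁/k₂)·C_A^0.5, so S₂/S₁ = (C_{A,2}/C_{A,1})^0.5.
= (0.878/3.54)^0.5 = (0.2480)^0.5 = 0.498.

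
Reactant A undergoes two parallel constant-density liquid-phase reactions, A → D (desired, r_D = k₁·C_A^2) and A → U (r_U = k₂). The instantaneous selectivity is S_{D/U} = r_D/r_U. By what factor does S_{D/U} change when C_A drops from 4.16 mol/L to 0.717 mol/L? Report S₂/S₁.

0.0297

S_{D/U} = (k₁/k₂)·C_A^2, so S₂/S₁ = (C_{A,2}/C_{A,1})^2.
= (0.717/4.16)^2 = (0.1724)^2 = 0.0297.
Selectivity toward D falls as C_A falls — high-concentration operation is favoured.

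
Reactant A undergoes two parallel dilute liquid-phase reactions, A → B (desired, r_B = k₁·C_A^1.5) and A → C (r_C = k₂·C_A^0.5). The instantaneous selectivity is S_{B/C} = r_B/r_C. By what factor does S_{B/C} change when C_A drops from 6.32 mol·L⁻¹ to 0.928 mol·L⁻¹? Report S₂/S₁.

0.147

S_{B/C} = (k₁/k₂)·C_A, so S₂/S₁ = (C_{A,2}/C_{A,1}).
= 0.928/6.32 = 0.147.
Selectivity toward B falls as C_A falls — high-concentration operation is favoured.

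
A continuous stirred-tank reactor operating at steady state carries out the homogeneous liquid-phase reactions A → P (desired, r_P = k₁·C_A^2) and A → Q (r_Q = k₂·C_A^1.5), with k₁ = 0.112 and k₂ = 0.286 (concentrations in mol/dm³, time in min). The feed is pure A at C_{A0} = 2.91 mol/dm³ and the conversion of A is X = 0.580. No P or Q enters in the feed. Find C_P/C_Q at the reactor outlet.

0.433

Exit C_A = C_{A0}(1−X) = 2.91×0.420 = 1.222 mol/dm³.
Rates in a CSTR are evaluated at the outlet concentration: r_P = 0.112×1.222^2 = 0.1673, r_Q = 0.286×1.222^1.5 = 0.3864.
Overall selectivity = C_P/C_Q = r_Pτ/(r_Qτ) = r_P/r_Q = 0.433.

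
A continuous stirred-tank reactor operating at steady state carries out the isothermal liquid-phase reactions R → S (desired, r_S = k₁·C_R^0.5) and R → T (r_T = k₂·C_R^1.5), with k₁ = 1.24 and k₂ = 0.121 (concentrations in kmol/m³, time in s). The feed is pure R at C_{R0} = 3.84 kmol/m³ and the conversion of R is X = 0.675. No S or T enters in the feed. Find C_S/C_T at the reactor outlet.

Exit C_R = C_{R0}(1−X) = 3.84×0.325 = 1.248 kmol/m³.
A CSTR operates uniformly at the exit composition, giving r_S = 1.385 and r_T = 0.1687 (each k·C_R^n at C_R = 1.248).
Overall selectivity = C_S/C_T = r_Sτ/(r_Tτ) = r_S/r_T = 8.21.

8.21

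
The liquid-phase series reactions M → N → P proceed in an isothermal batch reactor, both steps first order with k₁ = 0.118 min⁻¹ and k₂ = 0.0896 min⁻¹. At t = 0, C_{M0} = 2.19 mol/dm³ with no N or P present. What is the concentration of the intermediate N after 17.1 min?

0.756 mol/dm³

Solving the coupled first-order balances gives C_N(t) = [k₁/(k₂−k₁)]·C_{M0}·(e^(−k₁t) − e^(−k₂t)).
e^(−k₁t) = e^(−0.118×17.1) = e^(−2.018) = 0.1329; e^(−k₂t) = e^(−1.532) = 0.2161.
C_N = 0.118×2.19/(0.0896−0.118) × (0.1329−0.2161) = (-9.099)×(-0.08312) = 0.7563 mol/dm³.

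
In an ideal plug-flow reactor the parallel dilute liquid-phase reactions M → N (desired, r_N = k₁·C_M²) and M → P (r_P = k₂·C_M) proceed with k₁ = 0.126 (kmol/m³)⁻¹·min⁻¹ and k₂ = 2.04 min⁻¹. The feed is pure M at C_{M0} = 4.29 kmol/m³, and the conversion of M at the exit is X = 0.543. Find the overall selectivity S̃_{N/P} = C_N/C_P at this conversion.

C_M = C_{M0}(1−X) = 1.961 kmol/m³.
Along a PFR/batch, dC_P/dC_M = −r_P/(r_N+r_P) = −k₂/(k₂+k₁·C_M).
Integrating from C_{M0} to C_M: C_P = (2.04/0.126)·ln[(2.04+0.126·4.29)/(2.04+0.126·1.96)] = 16.19·ln(2.581/2.287) = 1.955 kmol/m³.
Then C_N = (C_{M0}−C_M) − C_P = 2.329 − 1.955 = 0.3745 kmol/m³.
S̃_{N/P} = C_N/C_P = 0.3745/1.955 = 0.192.

0.192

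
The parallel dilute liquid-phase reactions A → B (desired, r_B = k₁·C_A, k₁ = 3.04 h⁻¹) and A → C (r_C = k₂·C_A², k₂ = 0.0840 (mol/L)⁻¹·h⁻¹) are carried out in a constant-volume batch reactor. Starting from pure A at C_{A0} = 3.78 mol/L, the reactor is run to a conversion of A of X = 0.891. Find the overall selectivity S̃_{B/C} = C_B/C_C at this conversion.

C_A = C_{A0}(1−X) = 0.4120 mol/L.
Along a PFR/batch, dC_B/dC_A = −r_B/(r_B+r_C) = −k₁/(k₁+k₂·C_A).
Integrating from C_{A0} to C_A: C_B = (3.04/0.0840)·ln[(3.04+0.0840·3.78)/(3.04+0.0840·0.412)] = 36.19·ln(3.358/3.075) = 3.186 mol/L.
C_C = (C_{A0}−C_A)−C_B = 0.1823 mol/L; S̃_{B/C} = 3.186/0.1823 = 17.5.

17.5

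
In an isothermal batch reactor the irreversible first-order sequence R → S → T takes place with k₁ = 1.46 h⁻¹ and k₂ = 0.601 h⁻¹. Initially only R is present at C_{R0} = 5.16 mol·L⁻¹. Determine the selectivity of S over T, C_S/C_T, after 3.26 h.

Solving the coupled first-order balances gives C_S(t) = [k₁/(k₂−k₁)]·C_{R0}·(e^(−k₁t) − e^(−k₂t)).
e^(−k₁t) = e^(−1.46×3.26) = e^(−4.760) = 0.008569; e^(−k₂t) = e^(−1.959) = 0.1410.
C_S = 1.46×5.16/(0.601−1.46) × (0.008569−0.1410) = (-8.770)×(-0.1324) = 1.161 mol·L⁻¹.
C_R = C_{R0}e^(−k₁t) = 0.04422 mol·L⁻¹, so C_T = C_{R0}−C_R−C_S = 3.955 mol·L⁻¹; C_S/C_T = 0.294.

0.294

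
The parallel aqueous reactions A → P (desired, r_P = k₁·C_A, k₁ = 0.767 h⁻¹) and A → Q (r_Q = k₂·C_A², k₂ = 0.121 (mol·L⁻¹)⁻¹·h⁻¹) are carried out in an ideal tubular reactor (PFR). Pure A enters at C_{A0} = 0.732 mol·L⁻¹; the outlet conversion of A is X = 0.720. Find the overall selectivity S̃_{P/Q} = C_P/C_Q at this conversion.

C_A = C_{A0}(1−X) = 0.2050 mol·L⁻¹.
Along a PFR/batch, dC_P/dC_A = −r_P/(r_P+r_Q) = −k₁/(k₁+k₂·C_A).
Integrating from C_{A0} to C_A: C_P = (0.767/0.121)·ln[(0.767+0.121·0.732)/(0.767+0.121·0.205)] = 6.339·ln(0.8556/0.7918) = 0.4910 mol·L⁻¹.
C_Q = (C_{A0}−C_A)−C_P = 0.03603 mol·L⁻¹; S̃_{P/Q} = 0.4910/0.03603 = 13.6.

13.6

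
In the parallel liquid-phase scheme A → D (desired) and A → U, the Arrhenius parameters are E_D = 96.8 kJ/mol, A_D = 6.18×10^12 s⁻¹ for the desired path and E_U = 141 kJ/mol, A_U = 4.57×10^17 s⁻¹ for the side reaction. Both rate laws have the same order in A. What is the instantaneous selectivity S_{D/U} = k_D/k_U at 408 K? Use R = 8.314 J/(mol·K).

6.17

k_D/k_U = (A_D/A_U)·exp[−(E_D−E_U)/(RT)] = (A_D/A_U)·exp[(E_U−E_D)/(RT)].
(E_U−E_D)/(RT) = (141−96.8)×10³/(8.314×408) = 44200/3392 = 13.03.
k_D/k_U = (6.18×10^12/4.57×10^17)·exp(13.03) = 1.352×10^-5 × 4.560×10^5 = 6.17.
Since E_D < E_U, lowering the temperature improves selectivity toward D.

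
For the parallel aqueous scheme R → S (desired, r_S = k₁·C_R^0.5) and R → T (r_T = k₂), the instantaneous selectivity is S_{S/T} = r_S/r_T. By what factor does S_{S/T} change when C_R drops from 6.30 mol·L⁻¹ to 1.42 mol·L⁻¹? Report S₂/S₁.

0.475

S_{S/T} = (k₁/k₂)·C_R^0.5, so S₂/S₁ = (C_{R,2}/C_{R,1})^0.5.
= (1.42/6.30)^0.5 = (0.2254)^0.5 = 0.475.
Selectivity toward S falls as C_R falls — high-concentration operation is favoured.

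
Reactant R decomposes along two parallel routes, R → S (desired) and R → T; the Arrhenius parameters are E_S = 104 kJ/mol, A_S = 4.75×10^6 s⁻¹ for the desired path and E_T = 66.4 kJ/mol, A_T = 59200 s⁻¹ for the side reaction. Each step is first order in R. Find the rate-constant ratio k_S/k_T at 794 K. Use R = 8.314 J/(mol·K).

0.270

With equal orders, S_{S/T} = k_S/k_T = (A_S/A_T)·exp[(E_T−E_S)/(RT)].
(E_T−E_S)/(RT) = (66.4−104)×10³/(8.314×794) = -37600/6601 = -5.696.
k_S/k_T = (4.75×10^6/59200)·exp(-5.696) = 80.24 × 0.003360 = 0.270.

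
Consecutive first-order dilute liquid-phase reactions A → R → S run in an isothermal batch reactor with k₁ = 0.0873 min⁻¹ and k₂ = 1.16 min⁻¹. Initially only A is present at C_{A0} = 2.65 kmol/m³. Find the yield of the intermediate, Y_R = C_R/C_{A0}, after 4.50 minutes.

Solving the coupled first-order balances gives C_R(t) = [k₁/(k₂−k₁)]·C_{A0}·(e^(−k₁t) − e^(−k₂t)).
e^(−k₁t) = e^(−0.0873×4.50) = e^(−0.3929) = 0.6751; e^(−k₂t) = e^(−5.220) = 0.005407.
C_R = 0.0873×2.65/(1.16−0.0873) × (0.6751−0.005407) = 0.2157×0.6697 = 0.1444 kmol/m³.
Y_R = C_R/C_{A0} = 0.1444/2.65 = 0.0545.

0.0545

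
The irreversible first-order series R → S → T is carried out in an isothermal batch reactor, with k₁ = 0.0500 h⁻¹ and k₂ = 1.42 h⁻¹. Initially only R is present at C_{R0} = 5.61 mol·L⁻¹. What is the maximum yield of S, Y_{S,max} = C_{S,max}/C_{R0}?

0.0312

At the optimum, C_{S,max}/C_{R0} = (k₁/k₂)^[k₂/(k₂−k₁)].
= (0.0500/1.42)^(1.42/(1.42−0.0500)) = (0.03521)^(1.036) = 0.03116.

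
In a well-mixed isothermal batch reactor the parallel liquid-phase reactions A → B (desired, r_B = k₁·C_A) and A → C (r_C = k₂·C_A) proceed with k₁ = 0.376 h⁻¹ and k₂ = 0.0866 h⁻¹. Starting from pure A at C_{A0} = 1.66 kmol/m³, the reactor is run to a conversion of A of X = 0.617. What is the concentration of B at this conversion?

C_A = C_{A0}(1−X) = 0.6358 kmol/m³.
Both paths are first order in A, so the instantaneous fraction to B is constant: dC_B/d(−C_A) = k₁/(k₁+k₂) = 0.8128.
C_B = 0.8128·(C_{A0}−C_A) = 0.8128×1.024 = 0.832 kmol/m³.

0.832 kmol/m³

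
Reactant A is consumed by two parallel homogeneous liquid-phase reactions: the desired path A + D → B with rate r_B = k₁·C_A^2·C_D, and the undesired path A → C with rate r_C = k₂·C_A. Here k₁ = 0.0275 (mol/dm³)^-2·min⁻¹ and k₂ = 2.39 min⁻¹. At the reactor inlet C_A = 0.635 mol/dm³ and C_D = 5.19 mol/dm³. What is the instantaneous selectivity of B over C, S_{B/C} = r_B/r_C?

S_{B/C} = r_B/r_C = (k₁·C_A^2·C_D)/(k₂·C_A) = (k₁/k₂)·C_A·C_D.
= (0.0275×0.6350^2×5.190) / (2.39×0.6350) = 0.05755/1.518 = 0.0379.

0.0379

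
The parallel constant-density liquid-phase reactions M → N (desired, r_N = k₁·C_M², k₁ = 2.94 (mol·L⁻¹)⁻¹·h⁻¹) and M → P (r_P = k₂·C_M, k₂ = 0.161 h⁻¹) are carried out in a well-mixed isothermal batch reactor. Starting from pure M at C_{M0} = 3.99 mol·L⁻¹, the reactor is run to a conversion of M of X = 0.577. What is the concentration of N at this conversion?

C_M = C_{M0}(1−X) = 1.688 mol·L⁻¹.
Along a PFR/batch, dC_P/dC_M = −r_P/(r_N+r_P) = −k₂/(k₂+k₁·C_M).
Integrating from C_{M0} to C_M: C_P = (0.161/2.94)·ln[(0.161+2.94·3.99)/(0.161+2.94·1.69)] = 0.05476·ln(11.89/5.123) = 0.04611 mol·L⁻¹.
Then C_N = (C_{M0}−C_M) − C_P = 2.302 − 0.04611 = 2.256 mol·L⁻¹.

2.26 mol·L⁻¹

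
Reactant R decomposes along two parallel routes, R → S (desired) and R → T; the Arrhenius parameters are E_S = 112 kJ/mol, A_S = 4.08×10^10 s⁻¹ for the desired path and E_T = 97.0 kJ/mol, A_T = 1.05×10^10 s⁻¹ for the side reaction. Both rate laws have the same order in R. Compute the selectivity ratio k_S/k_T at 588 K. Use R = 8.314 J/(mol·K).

0.181

k_S/k_T = (A_S/A_T)·exp[−(E_S−E_T)/(RT)] = (A_S/A_T)·exp[(E_T−E_S)/(RT)].
(E_T−E_S)/(RT) = (97.0−112)×10³/(8.314×588) = -15000/4889 = -3.068.
k_S/k_T = (4.08×10^10/1.05×10^10)·exp(-3.068) = 3.886 × 0.04650 = 0.181.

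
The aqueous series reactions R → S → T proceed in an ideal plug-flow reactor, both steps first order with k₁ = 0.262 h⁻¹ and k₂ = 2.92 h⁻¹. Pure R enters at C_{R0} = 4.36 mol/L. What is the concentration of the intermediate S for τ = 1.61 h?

For first-order series with pure R initially, C_S(τ) = k₁C_{R0}/(k₂−k₁)·(e^(−k₁τ) − e^(−k₂τ)).
e^(−k₁τ) = e^(−0.262×1.61) = e^(−0.4218) = 0.6559; e^(−k₂τ) = e^(−4.701) = 0.009084.
C_S = 0.262×4.36/(2.92−0.262) × (0.6559−0.009084) = 0.4298×0.6468 = 0.2780 mol/L.

0.278 mol/L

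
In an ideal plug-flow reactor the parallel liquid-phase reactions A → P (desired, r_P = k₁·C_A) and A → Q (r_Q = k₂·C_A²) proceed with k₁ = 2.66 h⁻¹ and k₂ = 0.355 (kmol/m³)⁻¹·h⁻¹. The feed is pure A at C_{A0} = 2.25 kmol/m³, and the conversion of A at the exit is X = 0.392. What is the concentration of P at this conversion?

C_A = C_{A0}(1−X) = 1.368 kmol/m³.
Along a PFR/batch, dC_P/dC_A = −r_P/(r_P+r_Q) = −k₁/(k₁+k₂·C_A).
Integrating from C_{A0} to C_A: C_P = (2.66/0.355)·ln[(2.66+0.355·2.25)/(2.66+0.355·1.37)] = 7.493·ln(3.459/3.146) = 0.7110 kmol/m³.

0.711 kmol/m³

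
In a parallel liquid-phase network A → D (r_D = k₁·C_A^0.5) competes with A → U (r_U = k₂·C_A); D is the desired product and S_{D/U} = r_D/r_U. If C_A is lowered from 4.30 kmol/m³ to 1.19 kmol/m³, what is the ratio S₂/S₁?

S_{D/U} = (k₁/k₂)·C_A^-0.5, so S₂/S₁ = (C_{A,2}/C_{A,1})^-0.5.
= (1.19/4.30)^(-0.5) = (0.2767)^(-0.5) = 1.90.
Selectivity toward D rises as C_A falls — low-concentration operation is favoured.

1.90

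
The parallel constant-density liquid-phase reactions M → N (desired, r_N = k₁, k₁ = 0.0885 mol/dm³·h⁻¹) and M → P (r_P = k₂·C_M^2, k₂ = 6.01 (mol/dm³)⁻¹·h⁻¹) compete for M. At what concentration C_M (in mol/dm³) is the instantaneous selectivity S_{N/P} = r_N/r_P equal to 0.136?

S_{N/P} = (k₁/k₂)·C_M^-2 ⇒ C_M = (S·k₂/k₁)^(-0.5).
= (0.136×6.01/0.0885)^(-0.5) = (9.236)^(-0.5) = 0.329 mol/dm³.

0.329 mol/dm³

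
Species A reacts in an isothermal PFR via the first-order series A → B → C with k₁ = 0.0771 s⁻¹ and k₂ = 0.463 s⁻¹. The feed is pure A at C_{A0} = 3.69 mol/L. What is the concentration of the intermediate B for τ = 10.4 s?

0.325 mol/L

The intermediate concentration in a first-order A→B→C sequence is C_B = k₁C_{A0}(e^(−k₁τ) − e^(−k₂τ))/(k₂−k₁).
e^(−k₁τ) = e^(−0.0771×10.4) = e^(−0.8018) = 0.4485; e^(−k₂τ) = e^(−4.815) = 0.008106.
C_B = 0.0771×3.69/(0.463−0.0771) × (0.4485−0.008106) = 0.7372×0.4404 = 0.3247 mol/L.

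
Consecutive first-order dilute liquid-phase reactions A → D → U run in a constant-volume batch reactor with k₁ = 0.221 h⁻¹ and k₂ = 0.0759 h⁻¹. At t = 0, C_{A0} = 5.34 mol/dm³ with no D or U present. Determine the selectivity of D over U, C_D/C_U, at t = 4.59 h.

4.56

The intermediate concentration in a first-order A→B→C sequence is C_D = k₁C_{A0}(e^(−k₁t) − e^(−k₂t))/(k₂−k₁).
e^(−k₁t) = e^(−0.221×4.59) = e^(−1.014) = 0.3626; e^(−k₂t) = e^(−0.3484) = 0.7058.
C_D = 0.221×5.34/(0.0759−0.221) × (0.3626−0.7058) = (-8.133)×(-0.3432) = 2.791 mol/dm³.
C_A = C_{A0}e^(−k₁t) = 1.936 mol/dm³, so C_U = C_{A0}−C_A−C_D = 0.6122 mol/dm³; C_D/C_U = 4.56.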